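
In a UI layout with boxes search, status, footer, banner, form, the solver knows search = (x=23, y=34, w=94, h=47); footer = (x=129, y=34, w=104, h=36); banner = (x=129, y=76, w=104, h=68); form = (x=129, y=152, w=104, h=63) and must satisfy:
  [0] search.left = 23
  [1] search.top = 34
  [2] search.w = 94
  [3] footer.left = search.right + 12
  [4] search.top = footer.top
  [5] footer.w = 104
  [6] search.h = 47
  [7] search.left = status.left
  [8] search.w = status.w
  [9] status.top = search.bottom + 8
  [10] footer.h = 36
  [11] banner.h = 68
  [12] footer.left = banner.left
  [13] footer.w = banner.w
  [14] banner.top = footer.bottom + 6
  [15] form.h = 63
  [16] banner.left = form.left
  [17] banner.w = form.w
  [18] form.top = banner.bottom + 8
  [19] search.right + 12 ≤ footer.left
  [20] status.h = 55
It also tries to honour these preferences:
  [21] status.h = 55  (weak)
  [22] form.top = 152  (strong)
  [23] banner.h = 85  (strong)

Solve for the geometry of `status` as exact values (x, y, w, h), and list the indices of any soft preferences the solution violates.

status = (x=23, y=89, w=94, h=55)
violated soft preferences: 23

1. status.x = 23  [search.left = status.left]
2. status.w = 94  [search.w = status.w]
3. status.y = 89  [status.top = search.bottom + 8]
4. status.h = 55  [status.h = 55]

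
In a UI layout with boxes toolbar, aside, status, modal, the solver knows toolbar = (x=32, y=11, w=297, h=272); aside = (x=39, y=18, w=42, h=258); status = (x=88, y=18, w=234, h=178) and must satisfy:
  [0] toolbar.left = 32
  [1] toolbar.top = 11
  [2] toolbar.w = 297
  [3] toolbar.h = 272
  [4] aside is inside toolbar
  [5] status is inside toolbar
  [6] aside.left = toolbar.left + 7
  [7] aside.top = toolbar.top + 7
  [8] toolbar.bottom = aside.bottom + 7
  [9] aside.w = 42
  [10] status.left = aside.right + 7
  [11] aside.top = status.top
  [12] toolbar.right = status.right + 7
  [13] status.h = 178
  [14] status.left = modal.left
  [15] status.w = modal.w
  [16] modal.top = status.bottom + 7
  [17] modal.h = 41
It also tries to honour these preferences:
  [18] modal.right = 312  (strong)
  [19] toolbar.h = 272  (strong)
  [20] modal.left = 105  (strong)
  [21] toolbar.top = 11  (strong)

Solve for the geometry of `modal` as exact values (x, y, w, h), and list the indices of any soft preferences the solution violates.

1. modal.x = 88  [status.left = modal.left]
2. modal.w = 234  [status.w = modal.w]
3. modal.y = 203  [modal.top = status.bottom + 7]
4. modal.h = 41  [modal.h = 41]

modal = (x=88, y=203, w=234, h=41)
violated soft preferences: 18, 20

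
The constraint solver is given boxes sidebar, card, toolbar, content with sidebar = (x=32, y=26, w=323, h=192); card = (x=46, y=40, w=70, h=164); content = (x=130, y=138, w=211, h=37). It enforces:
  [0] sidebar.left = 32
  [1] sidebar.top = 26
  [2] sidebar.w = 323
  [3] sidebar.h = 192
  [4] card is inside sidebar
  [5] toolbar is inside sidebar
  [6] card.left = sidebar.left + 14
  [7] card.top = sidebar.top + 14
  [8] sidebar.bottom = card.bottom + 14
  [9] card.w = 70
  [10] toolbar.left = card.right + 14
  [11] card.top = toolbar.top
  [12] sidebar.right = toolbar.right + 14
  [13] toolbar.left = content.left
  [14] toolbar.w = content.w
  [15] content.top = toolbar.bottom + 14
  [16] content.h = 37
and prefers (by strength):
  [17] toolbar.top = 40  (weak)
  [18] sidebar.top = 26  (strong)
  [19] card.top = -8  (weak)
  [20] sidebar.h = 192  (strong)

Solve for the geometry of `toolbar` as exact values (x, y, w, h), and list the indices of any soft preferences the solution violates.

1. toolbar.x = 130  [toolbar.left = card.right + 14]
2. toolbar.y = 40  [card.top = toolbar.top]
3. toolbar.w = 211  [sidebar.right = toolbar.right + 14]
4. toolbar.h = 84  [content.top = toolbar.bottom + 14]

toolbar = (x=130, y=40, w=211, h=84)
violated soft preferences: 19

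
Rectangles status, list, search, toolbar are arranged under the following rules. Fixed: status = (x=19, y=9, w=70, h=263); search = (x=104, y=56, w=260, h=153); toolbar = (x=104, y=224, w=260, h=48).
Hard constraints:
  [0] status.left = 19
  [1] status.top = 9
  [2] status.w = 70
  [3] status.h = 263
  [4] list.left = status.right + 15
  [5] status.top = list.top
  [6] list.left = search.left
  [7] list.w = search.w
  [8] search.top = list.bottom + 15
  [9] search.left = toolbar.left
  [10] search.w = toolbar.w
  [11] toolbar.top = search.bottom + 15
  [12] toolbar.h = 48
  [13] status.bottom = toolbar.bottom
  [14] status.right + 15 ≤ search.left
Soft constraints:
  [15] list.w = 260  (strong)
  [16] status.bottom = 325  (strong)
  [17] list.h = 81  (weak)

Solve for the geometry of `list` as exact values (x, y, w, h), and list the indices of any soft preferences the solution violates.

1. list.x = 104  [list.left = status.right + 15]
2. list.y = 9  [status.top = list.top]
3. list.w = 260  [list.w = search.w]
4. list.h = 32  [search.top = list.bottom + 15]

list = (x=104, y=9, w=260, h=32)
violated soft preferences: 16, 17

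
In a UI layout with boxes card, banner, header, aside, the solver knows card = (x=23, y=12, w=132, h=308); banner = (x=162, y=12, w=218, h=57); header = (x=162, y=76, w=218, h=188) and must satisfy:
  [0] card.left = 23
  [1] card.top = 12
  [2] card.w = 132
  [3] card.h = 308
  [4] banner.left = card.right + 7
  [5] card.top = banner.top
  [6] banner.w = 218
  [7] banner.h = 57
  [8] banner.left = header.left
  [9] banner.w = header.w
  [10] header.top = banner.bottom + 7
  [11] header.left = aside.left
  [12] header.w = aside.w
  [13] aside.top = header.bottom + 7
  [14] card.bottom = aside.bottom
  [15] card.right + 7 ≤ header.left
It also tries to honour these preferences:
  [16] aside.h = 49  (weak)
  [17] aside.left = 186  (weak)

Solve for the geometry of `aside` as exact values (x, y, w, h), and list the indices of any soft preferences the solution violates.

aside = (x=162, y=271, w=218, h=49)
violated soft preferences: 17

1. aside.x = 162  [header.left = aside.left]
2. aside.w = 218  [header.w = aside.w]
3. aside.y = 271  [aside.top = header.bottom + 7]
4. aside.h = 49  [card.bottom = aside.bottom]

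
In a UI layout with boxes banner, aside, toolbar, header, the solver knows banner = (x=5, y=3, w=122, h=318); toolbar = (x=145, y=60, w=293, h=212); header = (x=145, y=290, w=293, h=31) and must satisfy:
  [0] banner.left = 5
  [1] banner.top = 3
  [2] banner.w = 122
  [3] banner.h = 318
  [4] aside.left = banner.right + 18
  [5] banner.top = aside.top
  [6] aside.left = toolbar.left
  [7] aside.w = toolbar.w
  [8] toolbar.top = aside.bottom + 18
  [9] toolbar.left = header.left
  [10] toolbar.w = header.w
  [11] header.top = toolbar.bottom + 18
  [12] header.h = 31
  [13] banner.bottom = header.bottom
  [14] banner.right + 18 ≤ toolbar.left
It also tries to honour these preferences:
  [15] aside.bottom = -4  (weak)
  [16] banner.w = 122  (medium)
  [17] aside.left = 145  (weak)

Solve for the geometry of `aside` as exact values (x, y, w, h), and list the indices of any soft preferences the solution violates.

1. aside.x = 145  [aside.left = banner.right + 18]
2. aside.y = 3  [banner.top = aside.top]
3. aside.w = 293  [aside.w = toolbar.w]
4. aside.h = 39  [toolbar.top = aside.bottom + 18]

aside = (x=145, y=3, w=293, h=39)
violated soft preferences: 15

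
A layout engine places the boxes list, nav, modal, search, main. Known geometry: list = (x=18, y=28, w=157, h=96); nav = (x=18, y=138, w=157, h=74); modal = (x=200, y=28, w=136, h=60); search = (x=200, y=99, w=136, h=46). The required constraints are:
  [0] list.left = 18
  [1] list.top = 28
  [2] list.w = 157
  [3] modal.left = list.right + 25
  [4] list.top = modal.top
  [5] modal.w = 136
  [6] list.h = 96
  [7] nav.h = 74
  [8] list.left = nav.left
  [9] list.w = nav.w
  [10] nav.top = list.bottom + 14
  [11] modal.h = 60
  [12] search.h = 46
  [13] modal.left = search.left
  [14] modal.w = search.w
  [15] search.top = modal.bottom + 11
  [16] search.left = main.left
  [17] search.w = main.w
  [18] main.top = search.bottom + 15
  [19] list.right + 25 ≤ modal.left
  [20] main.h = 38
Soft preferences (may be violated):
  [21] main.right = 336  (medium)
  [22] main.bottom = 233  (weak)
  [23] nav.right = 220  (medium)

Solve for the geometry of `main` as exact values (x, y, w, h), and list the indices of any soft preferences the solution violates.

1. main.x = 200  [search.left = main.left]
2. main.w = 136  [search.w = main.w]
3. main.y = 160  [main.top = search.bottom + 15]
4. main.h = 38  [main.h = 38]

main = (x=200, y=160, w=136, h=38)
violated soft preferences: 22, 23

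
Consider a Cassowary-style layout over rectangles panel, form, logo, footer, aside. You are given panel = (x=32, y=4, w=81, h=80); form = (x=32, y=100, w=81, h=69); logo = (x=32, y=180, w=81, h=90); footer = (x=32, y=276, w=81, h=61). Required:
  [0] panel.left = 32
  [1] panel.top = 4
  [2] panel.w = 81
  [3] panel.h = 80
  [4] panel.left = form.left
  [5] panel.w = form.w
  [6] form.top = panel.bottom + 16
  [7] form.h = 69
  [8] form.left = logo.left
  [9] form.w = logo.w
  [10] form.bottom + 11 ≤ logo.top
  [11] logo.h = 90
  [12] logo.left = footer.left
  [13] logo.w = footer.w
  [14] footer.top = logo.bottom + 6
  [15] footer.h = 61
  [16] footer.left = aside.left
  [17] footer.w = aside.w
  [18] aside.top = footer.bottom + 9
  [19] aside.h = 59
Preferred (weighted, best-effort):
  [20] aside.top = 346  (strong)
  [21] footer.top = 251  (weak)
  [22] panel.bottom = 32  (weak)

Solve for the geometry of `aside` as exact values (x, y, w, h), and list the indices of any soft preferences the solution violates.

1. aside.x = 32  [footer.left = aside.left]
2. aside.w = 81  [footer.w = aside.w]
3. aside.y = 346  [aside.top = footer.bottom + 9]
4. aside.h = 59  [aside.h = 59]

aside = (x=32, y=346, w=81, h=59)
violated soft preferences: 21, 22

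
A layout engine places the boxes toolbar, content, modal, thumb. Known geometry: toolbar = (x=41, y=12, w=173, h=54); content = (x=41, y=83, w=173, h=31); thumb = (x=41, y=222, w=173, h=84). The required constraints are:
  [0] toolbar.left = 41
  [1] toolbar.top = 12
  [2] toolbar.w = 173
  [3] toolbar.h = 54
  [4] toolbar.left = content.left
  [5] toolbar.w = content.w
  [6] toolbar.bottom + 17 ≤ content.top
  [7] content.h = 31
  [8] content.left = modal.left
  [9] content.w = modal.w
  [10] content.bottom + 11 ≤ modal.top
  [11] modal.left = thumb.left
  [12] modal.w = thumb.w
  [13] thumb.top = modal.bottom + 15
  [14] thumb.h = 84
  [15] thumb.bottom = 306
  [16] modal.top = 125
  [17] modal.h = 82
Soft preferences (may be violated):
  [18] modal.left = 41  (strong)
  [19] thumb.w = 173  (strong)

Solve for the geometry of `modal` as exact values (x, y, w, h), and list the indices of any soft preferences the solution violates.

1. modal.x = 41  [content.left = modal.left]
2. modal.w = 173  [content.w = modal.w]
3. modal.y = 125  [modal.top = 125]
4. modal.h = 82  [modal.h = 82]

modal = (x=41, y=125, w=173, h=82)
violated soft preferences: none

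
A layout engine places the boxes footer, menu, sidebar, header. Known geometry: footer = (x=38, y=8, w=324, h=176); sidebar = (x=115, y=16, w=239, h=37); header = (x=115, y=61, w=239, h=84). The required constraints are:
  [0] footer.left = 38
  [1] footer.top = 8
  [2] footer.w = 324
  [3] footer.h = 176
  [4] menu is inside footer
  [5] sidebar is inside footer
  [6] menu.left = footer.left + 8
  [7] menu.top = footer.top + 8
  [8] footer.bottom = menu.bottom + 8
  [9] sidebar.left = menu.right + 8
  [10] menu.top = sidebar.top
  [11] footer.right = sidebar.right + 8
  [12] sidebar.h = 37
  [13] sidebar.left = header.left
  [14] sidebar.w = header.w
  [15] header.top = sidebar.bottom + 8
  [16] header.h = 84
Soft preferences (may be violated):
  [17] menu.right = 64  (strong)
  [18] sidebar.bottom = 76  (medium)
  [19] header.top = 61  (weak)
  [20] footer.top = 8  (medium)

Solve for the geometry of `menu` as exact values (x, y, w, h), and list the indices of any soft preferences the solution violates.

menu = (x=46, y=16, w=61, h=160)
violated soft preferences: 17, 18

1. menu.x = 46  [menu.left = footer.left + 8]
2. menu.y = 16  [menu.top = footer.top + 8]
3. menu.h = 160  [footer.bottom = menu.bottom + 8]
4. menu.w = 61  [sidebar.left = menu.right + 8]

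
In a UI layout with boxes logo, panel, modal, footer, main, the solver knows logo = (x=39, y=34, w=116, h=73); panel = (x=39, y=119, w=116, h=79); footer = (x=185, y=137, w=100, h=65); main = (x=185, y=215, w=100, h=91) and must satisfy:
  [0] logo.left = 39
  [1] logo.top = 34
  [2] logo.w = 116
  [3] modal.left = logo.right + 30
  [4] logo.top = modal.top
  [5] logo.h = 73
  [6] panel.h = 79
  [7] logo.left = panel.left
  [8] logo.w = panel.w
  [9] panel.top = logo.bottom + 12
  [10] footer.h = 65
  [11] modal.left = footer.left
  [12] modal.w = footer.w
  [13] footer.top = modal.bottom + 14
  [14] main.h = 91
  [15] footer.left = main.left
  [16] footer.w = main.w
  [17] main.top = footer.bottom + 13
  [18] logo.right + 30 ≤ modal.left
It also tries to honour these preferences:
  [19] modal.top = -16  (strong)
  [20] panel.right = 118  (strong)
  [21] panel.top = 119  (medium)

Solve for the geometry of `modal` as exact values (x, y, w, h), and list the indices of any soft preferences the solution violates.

1. modal.x = 185  [modal.left = logo.right + 30]
2. modal.y = 34  [logo.top = modal.top]
3. modal.w = 100  [modal.w = footer.w]
4. modal.h = 89  [footer.top = modal.bottom + 14]

modal = (x=185, y=34, w=100, h=89)
violated soft preferences: 19, 20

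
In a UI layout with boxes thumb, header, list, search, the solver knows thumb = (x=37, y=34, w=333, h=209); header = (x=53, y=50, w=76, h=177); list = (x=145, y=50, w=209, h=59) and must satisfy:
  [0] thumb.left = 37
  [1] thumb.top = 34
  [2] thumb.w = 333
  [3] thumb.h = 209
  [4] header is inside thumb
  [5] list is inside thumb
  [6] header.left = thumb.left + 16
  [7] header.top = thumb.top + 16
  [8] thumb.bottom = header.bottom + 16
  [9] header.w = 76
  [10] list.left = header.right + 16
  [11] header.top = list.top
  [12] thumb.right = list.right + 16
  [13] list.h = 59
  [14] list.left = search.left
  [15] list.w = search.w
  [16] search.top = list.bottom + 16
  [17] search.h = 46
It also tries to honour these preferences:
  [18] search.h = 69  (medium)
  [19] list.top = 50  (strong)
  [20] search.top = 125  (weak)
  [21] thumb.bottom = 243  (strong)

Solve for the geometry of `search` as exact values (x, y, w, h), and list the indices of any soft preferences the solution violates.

search = (x=145, y=125, w=209, h=46)
violated soft preferences: 18

1. search.x = 145  [list.left = search.left]
2. search.w = 209  [list.w = search.w]
3. search.y = 125  [search.top = list.bottom + 16]
4. search.h = 46  [search.h = 46]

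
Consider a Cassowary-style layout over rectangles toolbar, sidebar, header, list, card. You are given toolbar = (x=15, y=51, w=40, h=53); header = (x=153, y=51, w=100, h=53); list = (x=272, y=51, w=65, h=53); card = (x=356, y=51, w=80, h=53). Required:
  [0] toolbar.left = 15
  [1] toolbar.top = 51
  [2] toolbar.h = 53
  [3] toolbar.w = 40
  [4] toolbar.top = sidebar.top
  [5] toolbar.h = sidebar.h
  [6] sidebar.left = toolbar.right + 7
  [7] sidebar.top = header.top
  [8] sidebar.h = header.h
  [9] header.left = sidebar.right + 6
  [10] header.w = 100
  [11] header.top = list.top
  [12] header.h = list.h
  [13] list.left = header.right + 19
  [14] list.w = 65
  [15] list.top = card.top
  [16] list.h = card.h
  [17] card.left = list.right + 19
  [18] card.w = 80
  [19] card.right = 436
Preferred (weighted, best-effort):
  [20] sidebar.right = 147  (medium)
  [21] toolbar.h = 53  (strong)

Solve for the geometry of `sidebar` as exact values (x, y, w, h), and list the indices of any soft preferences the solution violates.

sidebar = (x=62, y=51, w=85, h=53)
violated soft preferences: none

1. sidebar.y = 51  [toolbar.top = sidebar.top]
2. sidebar.h = 53  [toolbar.h = sidebar.h]
3. sidebar.x = 62  [sidebar.left = toolbar.right + 7]
4. sidebar.w = 85  [header.left = sidebar.right + 6]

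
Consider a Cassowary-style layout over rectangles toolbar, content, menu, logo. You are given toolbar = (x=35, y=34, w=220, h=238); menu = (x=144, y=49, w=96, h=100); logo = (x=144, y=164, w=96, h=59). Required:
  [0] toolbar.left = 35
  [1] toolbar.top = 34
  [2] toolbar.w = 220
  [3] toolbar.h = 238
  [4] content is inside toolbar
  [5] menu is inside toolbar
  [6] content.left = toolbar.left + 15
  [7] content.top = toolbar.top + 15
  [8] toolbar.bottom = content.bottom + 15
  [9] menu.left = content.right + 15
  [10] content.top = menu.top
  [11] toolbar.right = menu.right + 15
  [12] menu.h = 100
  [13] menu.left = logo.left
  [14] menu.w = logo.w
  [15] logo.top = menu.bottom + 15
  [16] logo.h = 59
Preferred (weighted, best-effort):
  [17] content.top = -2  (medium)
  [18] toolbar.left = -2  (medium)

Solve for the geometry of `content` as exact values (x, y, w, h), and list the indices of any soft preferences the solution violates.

1. content.x = 50  [content.left = toolbar.left + 15]
2. content.y = 49  [content.top = toolbar.top + 15]
3. content.h = 208  [toolbar.bottom = content.bottom + 15]
4. content.w = 79  [menu.left = content.right + 15]

content = (x=50, y=49, w=79, h=208)
violated soft preferences: 17, 18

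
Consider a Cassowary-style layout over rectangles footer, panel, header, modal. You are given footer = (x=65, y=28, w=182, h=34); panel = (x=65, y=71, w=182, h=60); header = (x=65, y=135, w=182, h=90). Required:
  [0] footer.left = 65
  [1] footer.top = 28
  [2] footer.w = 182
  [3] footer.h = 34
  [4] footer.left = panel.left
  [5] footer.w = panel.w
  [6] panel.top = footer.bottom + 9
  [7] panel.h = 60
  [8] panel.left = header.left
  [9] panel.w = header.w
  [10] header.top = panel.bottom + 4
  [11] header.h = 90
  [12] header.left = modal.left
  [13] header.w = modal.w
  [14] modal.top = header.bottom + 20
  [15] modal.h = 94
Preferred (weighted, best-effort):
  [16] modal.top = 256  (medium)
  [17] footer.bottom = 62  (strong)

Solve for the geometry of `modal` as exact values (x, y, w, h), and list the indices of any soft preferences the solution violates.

modal = (x=65, y=245, w=182, h=94)
violated soft preferences: 16

1. modal.x = 65  [header.left = modal.left]
2. modal.w = 182  [header.w = modal.w]
3. modal.y = 245  [modal.top = header.bottom + 20]
4. modal.h = 94  [modal.h = 94]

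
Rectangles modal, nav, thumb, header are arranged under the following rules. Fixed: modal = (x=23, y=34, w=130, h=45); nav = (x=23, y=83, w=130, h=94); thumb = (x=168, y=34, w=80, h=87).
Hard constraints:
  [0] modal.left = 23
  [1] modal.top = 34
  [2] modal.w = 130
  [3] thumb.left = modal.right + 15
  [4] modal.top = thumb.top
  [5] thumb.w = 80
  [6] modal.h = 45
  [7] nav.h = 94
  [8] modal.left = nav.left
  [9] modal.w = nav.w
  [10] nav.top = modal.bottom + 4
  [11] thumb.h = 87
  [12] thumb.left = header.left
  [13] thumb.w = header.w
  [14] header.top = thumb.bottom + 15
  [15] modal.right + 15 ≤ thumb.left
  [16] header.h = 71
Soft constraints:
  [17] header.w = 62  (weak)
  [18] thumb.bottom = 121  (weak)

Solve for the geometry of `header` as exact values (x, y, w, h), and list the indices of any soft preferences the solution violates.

header = (x=168, y=136, w=80, h=71)
violated soft preferences: 17

1. header.x = 168  [thumb.left = header.left]
2. header.w = 80  [thumb.w = header.w]
3. header.y = 136  [header.top = thumb.bottom + 15]
4. header.h = 71  [header.h = 71]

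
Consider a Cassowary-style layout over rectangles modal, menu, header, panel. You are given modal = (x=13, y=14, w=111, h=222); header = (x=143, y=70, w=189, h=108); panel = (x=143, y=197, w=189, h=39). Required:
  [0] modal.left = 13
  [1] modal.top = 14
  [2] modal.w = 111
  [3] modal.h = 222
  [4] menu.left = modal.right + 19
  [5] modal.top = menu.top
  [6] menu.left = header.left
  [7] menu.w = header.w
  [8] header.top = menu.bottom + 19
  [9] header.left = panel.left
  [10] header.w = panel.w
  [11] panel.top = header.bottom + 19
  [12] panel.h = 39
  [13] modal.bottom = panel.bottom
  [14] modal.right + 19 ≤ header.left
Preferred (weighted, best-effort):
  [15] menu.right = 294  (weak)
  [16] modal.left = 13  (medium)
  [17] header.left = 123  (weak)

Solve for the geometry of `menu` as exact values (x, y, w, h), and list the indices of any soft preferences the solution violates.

menu = (x=143, y=14, w=189, h=37)
violated soft preferences: 15, 17

1. menu.x = 143  [menu.left = modal.right + 19]
2. menu.y = 14  [modal.top = menu.top]
3. menu.w = 189  [menu.w = header.w]
4. menu.h = 37  [header.top = menu.bottom + 19]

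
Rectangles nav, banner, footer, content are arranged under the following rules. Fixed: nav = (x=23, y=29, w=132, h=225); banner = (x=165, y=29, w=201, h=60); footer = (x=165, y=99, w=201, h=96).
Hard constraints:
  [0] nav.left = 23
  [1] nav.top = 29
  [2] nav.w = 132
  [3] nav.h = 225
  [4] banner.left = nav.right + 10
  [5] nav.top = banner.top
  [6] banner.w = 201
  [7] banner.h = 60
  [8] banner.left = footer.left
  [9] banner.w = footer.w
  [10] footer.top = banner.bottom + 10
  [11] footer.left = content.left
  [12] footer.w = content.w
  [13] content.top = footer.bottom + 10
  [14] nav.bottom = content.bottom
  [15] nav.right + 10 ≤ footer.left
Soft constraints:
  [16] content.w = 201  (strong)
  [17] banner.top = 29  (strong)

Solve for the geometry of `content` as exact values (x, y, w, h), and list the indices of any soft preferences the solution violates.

1. content.x = 165  [footer.left = content.left]
2. content.w = 201  [footer.w = content.w]
3. content.y = 205  [content.top = footer.bottom + 10]
4. content.h = 49  [nav.bottom = content.bottom]

content = (x=165, y=205, w=201, h=49)
violated soft preferences: none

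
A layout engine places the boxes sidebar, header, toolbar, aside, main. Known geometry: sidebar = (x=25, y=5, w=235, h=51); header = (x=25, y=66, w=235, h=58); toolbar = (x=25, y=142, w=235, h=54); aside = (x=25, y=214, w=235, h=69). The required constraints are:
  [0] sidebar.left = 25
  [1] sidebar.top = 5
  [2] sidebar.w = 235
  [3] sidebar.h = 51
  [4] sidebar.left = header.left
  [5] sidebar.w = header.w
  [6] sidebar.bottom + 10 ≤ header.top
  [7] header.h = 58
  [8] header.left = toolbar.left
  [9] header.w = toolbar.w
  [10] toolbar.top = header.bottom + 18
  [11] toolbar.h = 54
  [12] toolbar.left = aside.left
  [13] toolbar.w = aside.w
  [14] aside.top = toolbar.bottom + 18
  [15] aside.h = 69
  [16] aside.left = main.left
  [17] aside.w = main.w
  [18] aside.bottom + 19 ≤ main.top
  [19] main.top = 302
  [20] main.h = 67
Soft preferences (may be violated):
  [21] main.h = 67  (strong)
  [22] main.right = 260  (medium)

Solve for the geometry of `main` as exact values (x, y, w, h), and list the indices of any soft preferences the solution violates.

main = (x=25, y=302, w=235, h=67)
violated soft preferences: none

1. main.x = 25  [aside.left = main.left]
2. main.w = 235  [aside.w = main.w]
3. main.y = 302  [main.top = 302]
4. main.h = 67  [main.h = 67]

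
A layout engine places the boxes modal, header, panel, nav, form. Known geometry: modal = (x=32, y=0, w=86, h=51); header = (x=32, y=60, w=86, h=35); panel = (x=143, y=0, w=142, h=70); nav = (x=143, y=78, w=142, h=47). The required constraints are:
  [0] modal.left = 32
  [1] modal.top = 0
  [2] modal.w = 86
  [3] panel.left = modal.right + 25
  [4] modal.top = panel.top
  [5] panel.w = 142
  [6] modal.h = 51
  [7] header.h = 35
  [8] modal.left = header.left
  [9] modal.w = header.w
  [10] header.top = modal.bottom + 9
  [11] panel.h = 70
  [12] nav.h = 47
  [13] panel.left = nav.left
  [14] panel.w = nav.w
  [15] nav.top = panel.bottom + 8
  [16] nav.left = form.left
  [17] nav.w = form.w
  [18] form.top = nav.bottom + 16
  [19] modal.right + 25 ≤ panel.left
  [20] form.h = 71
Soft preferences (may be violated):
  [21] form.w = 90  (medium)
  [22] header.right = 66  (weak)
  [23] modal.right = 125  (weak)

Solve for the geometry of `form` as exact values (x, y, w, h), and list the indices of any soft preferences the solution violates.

form = (x=143, y=141, w=142, h=71)
violated soft preferences: 21, 22, 23

1. form.x = 143  [nav.left = form.left]
2. form.w = 142  [nav.w = form.w]
3. form.y = 141  [form.top = nav.bottom + 16]
4. form.h = 71  [form.h = 71]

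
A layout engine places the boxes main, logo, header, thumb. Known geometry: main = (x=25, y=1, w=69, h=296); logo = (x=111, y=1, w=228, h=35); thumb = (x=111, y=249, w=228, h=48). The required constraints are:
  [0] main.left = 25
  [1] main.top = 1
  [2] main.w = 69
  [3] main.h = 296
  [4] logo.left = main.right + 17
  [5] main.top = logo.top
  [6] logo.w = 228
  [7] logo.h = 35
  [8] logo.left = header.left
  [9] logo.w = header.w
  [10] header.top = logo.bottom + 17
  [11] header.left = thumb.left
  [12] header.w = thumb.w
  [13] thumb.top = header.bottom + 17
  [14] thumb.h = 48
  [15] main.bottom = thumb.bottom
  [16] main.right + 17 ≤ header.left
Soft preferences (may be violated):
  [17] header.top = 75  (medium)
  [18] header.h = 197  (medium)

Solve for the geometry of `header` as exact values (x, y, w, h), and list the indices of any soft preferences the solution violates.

header = (x=111, y=53, w=228, h=179)
violated soft preferences: 17, 18

1. header.x = 111  [logo.left = header.left]
2. header.w = 228  [logo.w = header.w]
3. header.y = 53  [header.top = logo.bottom + 17]
4. header.h = 179  [thumb.top = header.bottom + 17]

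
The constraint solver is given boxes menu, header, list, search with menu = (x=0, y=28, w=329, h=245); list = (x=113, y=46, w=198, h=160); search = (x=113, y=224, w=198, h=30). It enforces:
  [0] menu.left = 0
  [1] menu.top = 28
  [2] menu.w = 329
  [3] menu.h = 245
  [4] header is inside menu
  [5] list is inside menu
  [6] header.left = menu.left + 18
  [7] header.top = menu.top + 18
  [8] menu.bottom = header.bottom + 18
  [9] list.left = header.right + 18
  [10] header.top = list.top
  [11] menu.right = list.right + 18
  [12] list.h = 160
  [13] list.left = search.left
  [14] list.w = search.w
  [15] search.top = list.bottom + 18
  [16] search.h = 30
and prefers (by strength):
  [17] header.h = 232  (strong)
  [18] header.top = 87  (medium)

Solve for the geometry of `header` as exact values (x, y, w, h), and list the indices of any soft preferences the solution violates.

header = (x=18, y=46, w=77, h=209)
violated soft preferences: 17, 18

1. header.x = 18  [header.left = menu.left + 18]
2. header.y = 46  [header.top = menu.top + 18]
3. header.h = 209  [menu.bottom = header.bottom + 18]
4. header.w = 77  [list.left = header.right + 18]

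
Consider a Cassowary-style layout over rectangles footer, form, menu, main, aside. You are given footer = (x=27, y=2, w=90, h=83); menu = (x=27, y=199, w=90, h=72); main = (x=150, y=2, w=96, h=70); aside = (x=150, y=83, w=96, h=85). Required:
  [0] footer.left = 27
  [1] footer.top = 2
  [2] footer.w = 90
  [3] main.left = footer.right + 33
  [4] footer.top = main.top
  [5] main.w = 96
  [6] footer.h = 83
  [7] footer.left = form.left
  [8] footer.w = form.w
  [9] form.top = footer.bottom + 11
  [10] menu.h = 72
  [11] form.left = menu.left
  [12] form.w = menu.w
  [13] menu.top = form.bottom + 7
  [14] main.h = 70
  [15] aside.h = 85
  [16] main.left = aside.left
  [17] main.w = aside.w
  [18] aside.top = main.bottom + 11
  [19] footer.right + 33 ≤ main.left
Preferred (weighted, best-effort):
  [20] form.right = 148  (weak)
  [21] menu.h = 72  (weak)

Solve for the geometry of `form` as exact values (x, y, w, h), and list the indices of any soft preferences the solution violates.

1. form.x = 27  [footer.left = form.left]
2. form.w = 90  [footer.w = form.w]
3. form.y = 96  [form.top = footer.bottom + 11]
4. form.h = 96  [menu.top = form.bottom + 7]

form = (x=27, y=96, w=90, h=96)
violated soft preferences: 20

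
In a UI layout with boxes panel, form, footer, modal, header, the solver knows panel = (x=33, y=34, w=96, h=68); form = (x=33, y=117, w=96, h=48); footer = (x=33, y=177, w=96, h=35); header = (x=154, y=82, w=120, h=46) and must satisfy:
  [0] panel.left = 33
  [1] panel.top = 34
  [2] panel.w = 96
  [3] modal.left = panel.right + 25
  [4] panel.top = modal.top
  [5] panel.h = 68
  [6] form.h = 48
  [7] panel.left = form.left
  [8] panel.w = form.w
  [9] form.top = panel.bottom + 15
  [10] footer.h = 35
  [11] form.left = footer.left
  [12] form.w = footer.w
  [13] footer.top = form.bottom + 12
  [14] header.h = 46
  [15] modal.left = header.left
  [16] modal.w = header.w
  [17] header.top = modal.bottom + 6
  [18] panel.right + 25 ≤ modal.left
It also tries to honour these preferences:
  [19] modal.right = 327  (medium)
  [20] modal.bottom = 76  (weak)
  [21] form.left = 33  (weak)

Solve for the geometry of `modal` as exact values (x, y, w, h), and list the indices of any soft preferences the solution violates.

1. modal.x = 154  [modal.left = panel.right + 25]
2. modal.y = 34  [panel.top = modal.top]
3. modal.w = 120  [modal.w = header.w]
4. modal.h = 42  [header.top = modal.bottom + 6]

modal = (x=154, y=34, w=120, h=42)
violated soft preferences: 19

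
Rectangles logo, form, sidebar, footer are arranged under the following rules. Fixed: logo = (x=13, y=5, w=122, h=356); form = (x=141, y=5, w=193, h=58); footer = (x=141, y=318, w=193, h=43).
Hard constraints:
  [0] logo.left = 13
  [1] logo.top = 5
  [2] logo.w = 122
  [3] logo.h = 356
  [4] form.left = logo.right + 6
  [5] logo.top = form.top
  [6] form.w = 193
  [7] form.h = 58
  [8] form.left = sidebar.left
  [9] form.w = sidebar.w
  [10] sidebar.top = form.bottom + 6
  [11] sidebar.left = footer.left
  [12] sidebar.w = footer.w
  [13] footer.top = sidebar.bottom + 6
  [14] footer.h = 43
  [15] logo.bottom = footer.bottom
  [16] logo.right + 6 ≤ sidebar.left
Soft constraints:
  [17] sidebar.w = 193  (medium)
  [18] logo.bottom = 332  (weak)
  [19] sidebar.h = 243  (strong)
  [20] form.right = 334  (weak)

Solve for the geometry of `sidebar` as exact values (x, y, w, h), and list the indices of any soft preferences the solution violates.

sidebar = (x=141, y=69, w=193, h=243)
violated soft preferences: 18

1. sidebar.x = 141  [form.left = sidebar.left]
2. sidebar.w = 193  [form.w = sidebar.w]
3. sidebar.y = 69  [sidebar.top = form.bottom + 6]
4. sidebar.h = 243  [footer.top = sidebar.bottom + 6]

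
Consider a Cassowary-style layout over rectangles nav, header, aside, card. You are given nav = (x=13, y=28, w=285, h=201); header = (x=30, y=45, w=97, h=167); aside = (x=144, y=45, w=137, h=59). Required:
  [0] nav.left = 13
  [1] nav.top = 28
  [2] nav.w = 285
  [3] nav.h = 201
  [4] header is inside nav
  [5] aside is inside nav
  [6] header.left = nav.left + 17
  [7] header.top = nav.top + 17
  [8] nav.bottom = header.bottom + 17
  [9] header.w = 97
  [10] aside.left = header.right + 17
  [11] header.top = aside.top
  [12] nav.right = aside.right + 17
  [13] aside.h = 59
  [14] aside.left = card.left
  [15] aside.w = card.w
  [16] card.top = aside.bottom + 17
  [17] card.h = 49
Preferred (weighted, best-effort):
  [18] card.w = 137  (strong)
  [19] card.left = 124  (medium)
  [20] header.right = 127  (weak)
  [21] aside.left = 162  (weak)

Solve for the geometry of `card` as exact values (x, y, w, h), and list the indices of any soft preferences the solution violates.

1. card.x = 144  [aside.left = card.left]
2. card.w = 137  [aside.w = card.w]
3. card.y = 121  [card.top = aside.bottom + 17]
4. card.h = 49  [card.h = 49]

card = (x=144, y=121, w=137, h=49)
violated soft preferences: 19, 21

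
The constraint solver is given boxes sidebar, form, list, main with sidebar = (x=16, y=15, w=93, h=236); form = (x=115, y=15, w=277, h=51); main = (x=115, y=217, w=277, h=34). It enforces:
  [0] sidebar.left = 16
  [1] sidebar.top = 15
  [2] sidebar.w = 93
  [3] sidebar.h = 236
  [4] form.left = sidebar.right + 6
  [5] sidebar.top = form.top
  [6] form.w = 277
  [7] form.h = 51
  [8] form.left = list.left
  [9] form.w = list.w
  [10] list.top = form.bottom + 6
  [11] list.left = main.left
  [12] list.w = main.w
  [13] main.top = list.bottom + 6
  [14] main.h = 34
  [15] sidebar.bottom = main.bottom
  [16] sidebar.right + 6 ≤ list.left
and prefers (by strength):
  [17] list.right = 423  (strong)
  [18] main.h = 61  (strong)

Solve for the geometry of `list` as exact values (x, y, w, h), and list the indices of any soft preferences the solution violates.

list = (x=115, y=72, w=277, h=139)
violated soft preferences: 17, 18

1. list.x = 115  [form.left = list.left]
2. list.w = 277  [form.w = list.w]
3. list.y = 72  [list.top = form.bottom + 6]
4. list.h = 139  [main.top = list.bottom + 6]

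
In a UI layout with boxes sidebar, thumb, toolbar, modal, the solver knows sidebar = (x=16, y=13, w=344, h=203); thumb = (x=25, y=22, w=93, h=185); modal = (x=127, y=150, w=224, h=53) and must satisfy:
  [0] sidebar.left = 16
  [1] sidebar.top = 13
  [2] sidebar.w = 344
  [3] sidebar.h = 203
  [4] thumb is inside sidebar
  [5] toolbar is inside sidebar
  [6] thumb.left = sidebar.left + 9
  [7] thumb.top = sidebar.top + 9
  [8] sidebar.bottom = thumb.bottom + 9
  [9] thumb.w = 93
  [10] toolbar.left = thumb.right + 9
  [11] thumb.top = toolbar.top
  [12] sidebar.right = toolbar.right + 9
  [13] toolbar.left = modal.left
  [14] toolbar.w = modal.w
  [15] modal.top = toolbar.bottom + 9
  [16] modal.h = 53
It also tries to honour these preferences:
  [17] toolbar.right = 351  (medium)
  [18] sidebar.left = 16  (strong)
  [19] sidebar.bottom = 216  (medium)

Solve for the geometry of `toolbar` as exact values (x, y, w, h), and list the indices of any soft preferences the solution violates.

1. toolbar.x = 127  [toolbar.left = thumb.right + 9]
2. toolbar.y = 22  [thumb.top = toolbar.top]
3. toolbar.w = 224  [sidebar.right = toolbar.right + 9]
4. toolbar.h = 119  [modal.top = toolbar.bottom + 9]

toolbar = (x=127, y=22, w=224, h=119)
violated soft preferences: none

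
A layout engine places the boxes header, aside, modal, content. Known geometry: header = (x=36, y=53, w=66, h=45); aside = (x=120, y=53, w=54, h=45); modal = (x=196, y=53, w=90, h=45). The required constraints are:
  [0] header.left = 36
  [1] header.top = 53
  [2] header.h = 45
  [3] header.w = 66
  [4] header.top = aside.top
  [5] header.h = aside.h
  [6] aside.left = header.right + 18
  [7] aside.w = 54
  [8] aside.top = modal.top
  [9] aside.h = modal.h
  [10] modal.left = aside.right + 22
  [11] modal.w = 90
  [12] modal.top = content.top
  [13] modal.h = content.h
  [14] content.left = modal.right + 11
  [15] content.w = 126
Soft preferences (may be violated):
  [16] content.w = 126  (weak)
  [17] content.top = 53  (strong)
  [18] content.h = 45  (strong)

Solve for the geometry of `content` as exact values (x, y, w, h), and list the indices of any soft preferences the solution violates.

content = (x=297, y=53, w=126, h=45)
violated soft preferences: none

1. content.y = 53  [modal.top = content.top]
2. content.h = 45  [modal.h = content.h]
3. content.x = 297  [content.left = modal.right + 11]
4. content.w = 126  [content.w = 126]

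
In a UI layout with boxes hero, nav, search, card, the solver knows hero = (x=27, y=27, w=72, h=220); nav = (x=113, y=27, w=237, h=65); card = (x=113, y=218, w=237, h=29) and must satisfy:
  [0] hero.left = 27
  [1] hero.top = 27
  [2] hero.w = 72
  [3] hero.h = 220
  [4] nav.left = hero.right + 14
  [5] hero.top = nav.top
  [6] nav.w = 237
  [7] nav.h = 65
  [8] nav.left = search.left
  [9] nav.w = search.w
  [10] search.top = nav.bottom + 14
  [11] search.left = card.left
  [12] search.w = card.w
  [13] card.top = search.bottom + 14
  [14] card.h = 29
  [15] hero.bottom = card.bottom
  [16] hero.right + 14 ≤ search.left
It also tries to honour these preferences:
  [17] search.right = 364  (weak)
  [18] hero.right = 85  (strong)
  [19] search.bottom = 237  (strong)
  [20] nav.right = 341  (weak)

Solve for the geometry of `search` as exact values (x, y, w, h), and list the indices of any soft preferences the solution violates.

1. search.x = 113  [nav.left = search.left]
2. search.w = 237  [nav.w = search.w]
3. search.y = 106  [search.top = nav.bottom + 14]
4. search.h = 98  [card.top = search.bottom + 14]

search = (x=113, y=106, w=237, h=98)
violated soft preferences: 17, 18, 19, 20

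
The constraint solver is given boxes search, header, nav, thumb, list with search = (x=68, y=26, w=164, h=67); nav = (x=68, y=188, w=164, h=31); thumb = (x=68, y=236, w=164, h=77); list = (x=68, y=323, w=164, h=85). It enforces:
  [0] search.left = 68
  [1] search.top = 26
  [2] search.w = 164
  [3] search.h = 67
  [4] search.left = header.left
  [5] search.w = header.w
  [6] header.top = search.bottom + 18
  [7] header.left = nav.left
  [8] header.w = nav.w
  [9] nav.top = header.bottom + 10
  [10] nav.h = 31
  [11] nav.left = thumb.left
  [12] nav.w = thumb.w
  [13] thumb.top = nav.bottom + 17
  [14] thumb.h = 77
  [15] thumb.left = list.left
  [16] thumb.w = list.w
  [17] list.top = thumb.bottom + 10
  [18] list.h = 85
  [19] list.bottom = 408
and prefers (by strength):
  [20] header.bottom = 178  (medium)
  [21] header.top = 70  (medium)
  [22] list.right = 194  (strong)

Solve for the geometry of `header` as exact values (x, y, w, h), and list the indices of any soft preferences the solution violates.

1. header.x = 68  [search.left = header.left]
2. header.w = 164  [search.w = header.w]
3. header.y = 111  [header.top = search.bottom + 18]
4. header.h = 67  [nav.top = header.bottom + 10]

header = (x=68, y=111, w=164, h=67)
violated soft preferences: 21, 22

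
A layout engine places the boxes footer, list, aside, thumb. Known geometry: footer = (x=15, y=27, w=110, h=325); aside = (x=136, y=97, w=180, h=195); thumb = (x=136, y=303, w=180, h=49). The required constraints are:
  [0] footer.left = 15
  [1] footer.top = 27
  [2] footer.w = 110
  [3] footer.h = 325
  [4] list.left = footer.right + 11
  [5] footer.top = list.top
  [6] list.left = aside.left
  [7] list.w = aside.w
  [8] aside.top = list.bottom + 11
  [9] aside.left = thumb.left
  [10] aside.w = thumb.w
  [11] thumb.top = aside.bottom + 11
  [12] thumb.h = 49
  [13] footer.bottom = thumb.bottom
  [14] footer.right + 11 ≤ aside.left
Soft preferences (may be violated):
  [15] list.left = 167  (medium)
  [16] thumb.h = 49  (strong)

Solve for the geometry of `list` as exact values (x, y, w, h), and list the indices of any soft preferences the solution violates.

list = (x=136, y=27, w=180, h=59)
violated soft preferences: 15

1. list.x = 136  [list.left = footer.right + 11]
2. list.y = 27  [footer.top = list.top]
3. list.w = 180  [list.w = aside.w]
4. list.h = 59  [aside.top = list.bottom + 11]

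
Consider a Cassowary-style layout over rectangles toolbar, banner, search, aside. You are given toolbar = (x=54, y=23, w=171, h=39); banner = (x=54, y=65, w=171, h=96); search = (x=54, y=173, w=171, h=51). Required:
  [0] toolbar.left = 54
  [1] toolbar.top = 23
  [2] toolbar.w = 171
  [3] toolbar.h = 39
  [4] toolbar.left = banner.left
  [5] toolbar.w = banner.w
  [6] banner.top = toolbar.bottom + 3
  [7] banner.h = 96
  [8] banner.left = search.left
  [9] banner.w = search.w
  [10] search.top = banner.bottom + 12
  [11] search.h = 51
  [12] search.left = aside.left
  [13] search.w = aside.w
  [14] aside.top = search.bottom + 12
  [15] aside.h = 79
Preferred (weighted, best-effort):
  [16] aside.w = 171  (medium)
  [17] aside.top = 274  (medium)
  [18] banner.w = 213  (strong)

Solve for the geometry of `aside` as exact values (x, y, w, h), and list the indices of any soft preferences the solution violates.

1. aside.x = 54  [search.left = aside.left]
2. aside.w = 171  [search.w = aside.w]
3. aside.y = 236  [aside.top = search.bottom + 12]
4. aside.h = 79  [aside.h = 79]

aside = (x=54, y=236, w=171, h=79)
violated soft preferences: 17, 18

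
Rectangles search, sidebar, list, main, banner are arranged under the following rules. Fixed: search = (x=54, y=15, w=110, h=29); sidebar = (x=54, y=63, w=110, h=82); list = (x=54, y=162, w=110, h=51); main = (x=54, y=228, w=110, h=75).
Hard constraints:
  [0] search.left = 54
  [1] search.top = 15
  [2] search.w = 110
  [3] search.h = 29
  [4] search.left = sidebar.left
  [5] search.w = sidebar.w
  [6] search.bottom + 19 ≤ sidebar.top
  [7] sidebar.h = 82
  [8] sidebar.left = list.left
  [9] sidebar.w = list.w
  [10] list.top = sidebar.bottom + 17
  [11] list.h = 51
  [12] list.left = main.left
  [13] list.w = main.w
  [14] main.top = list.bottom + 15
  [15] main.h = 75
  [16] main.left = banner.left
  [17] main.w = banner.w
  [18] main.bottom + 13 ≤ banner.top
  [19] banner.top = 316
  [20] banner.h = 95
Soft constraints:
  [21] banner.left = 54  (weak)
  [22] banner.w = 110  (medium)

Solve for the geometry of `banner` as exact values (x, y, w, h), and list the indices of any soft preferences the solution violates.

1. banner.x = 54  [main.left = banner.left]
2. banner.w = 110  [main.w = banner.w]
3. banner.y = 316  [banner.top = 316]
4. banner.h = 95  [banner.h = 95]

banner = (x=54, y=316, w=110, h=95)
violated soft preferences: none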